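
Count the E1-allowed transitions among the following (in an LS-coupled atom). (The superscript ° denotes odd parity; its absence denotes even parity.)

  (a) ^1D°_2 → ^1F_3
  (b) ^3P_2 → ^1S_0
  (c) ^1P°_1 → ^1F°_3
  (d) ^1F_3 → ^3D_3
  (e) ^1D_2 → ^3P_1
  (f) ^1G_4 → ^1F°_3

2

(a) allowed
(b) forbidden (parity, ΔS, ΔJ fail)
(c) forbidden (parity, ΔL, ΔJ fail)
(d) forbidden (parity, ΔS fail)
(e) forbidden (parity, ΔS fail)
(f) allowed
Total allowed: 2 of 6.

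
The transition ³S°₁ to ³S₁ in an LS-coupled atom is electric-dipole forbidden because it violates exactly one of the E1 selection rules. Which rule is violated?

the L=0 ↔ L=0 exclusion

Initial level: S=1, L=0, J=1, parity odd. Final level: S=1, L=0, J=1, parity even.
Parity must change: odd → even — satisfied.
ΔS = 0: S: 1 → 1 — satisfied.
ΔL = 0, ±1 (not L=0↔0): L: 0 → 0, ΔL = +0 — violated.
ΔJ = 0, ±1 (not J=0↔0): J: 1 → 1, ΔJ = +0 — satisfied.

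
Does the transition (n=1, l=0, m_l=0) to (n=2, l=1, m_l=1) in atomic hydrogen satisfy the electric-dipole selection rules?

allowed

Δl = 1 − 0 = +1; the E1 rule Δl = ±1 is ✓.
m_l: 0 → 1 (Δm_l = +1). |Δm_l| ≤ 1 ✓.
All E1 selection rules are satisfied.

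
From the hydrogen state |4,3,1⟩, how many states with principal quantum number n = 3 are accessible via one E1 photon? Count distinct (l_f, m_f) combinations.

3

E1 requires Δl = ±1, so l_f ∈ {2, 4}; with 0 ≤ l_f ≤ n_f−1 = 2, the allowed l_f values are {2}.
For l_f = 2: m_f ∈ {m_i−1, m_i, m_i+1} ∩ [−2, 2] = {0, 1, 2} → 3 states.
Total: 3.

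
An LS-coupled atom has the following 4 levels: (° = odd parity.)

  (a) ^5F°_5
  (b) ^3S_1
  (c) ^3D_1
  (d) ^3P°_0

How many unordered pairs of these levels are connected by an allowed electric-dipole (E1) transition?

(a)–(b): forbidden (ΔS, ΔL, ΔJ).
(a)–(c): forbidden (ΔS, ΔJ).
(a)–(d): forbidden (parity, ΔS, ΔL, ΔJ).
(b)–(c): forbidden (parity, ΔL).
(b)–(d): allowed.
(c)–(d): allowed.
Allowed pairs: 2 of 6.

2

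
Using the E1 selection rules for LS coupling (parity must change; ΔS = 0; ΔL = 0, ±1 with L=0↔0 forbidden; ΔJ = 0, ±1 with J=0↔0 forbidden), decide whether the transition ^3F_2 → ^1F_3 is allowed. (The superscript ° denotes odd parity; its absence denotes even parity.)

forbidden

Reading off the term symbols: S 1→0, L 3→3, J 2→3, parity even→even.
Parity must change: even → even — fails.
ΔS = 0: S: 1 → 0 — fails.
ΔL = 0, ±1 (not L=0↔0): L: 3 → 3, ΔL = +0 — passes.
ΔJ = 0, ±1 (not J=0↔0): J: 2 → 3, ΔJ = +1 — passes.
Rule(s) violated: parity, ΔS.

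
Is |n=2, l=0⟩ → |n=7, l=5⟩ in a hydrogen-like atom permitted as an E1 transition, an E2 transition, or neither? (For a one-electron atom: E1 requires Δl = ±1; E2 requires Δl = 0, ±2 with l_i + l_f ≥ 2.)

neither

Δl = 5 − 0 = +5; l_i + l_f = 5.
E1 (Δl = ±1): not satisfied.
E2 (Δl = 0,±2, l_i+l_f ≥ 2): not satisfied.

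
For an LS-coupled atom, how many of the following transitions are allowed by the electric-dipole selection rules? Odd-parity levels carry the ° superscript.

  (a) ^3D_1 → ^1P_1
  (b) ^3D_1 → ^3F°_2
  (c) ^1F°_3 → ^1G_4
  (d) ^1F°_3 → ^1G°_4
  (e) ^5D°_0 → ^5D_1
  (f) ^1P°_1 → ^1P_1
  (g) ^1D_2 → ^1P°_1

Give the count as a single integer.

5

(a) forbidden (parity, ΔS fail)
(b) allowed
(c) allowed
(d) forbidden (parity fails)
(e) allowed
(f) allowed
(g) allowed
Total allowed: 5 of 7.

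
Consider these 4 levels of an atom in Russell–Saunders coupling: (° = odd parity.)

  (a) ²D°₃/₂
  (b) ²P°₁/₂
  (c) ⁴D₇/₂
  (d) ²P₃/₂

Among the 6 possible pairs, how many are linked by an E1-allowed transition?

(a)–(b): forbidden (parity).
(a)–(c): forbidden (ΔS, ΔJ).
(a)–(d): allowed.
(b)–(c): forbidden (ΔS, ΔJ).
(b)–(d): allowed.
(c)–(d): forbidden (parity, ΔS, ΔJ).
Allowed pairs: 2 of 6.

2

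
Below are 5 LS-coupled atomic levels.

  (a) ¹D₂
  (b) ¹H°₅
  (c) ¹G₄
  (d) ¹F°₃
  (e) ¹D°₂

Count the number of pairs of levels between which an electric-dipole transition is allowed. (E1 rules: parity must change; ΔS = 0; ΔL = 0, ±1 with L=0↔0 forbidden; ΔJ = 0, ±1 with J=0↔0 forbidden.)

4

(a)–(b): forbidden (ΔL, ΔJ).
(a)–(c): forbidden (parity, ΔL, ΔJ).
(a)–(d): allowed.
(a)–(e): allowed.
(b)–(c): allowed.
(b)–(d): forbidden (parity, ΔL, ΔJ).
(b)–(e): forbidden (parity, ΔL, ΔJ).
(c)–(d): allowed.
(c)–(e): forbidden (ΔL, ΔJ).
(d)–(e): forbidden (parity).
Allowed pairs: 4 of 10.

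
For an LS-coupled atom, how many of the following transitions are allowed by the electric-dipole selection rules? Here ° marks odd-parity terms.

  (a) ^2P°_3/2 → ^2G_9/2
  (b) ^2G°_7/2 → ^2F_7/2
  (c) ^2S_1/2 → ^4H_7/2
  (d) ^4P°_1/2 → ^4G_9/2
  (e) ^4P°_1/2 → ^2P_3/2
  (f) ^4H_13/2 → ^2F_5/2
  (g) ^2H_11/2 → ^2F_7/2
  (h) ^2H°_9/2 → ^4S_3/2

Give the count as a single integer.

1

(a) forbidden (ΔL, ΔJ fail)
(b) allowed
(c) forbidden (parity, ΔS, ΔL, ΔJ fail)
(d) forbidden (ΔL, ΔJ fail)
(e) forbidden (ΔS fails)
(f) forbidden (parity, ΔS, ΔL, ΔJ fail)
(g) forbidden (parity, ΔL, ΔJ fail)
(h) forbidden (ΔS, ΔL, ΔJ fail)
Total allowed: 1 of 8.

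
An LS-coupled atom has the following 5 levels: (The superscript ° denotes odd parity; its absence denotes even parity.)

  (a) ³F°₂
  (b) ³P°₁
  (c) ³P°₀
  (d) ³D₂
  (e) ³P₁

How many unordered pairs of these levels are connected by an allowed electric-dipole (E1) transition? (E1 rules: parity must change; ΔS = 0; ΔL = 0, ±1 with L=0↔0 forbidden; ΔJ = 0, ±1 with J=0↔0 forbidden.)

(a)–(b): forbidden (parity, ΔL).
(a)–(c): forbidden (parity, ΔL, ΔJ).
(a)–(d): allowed.
(a)–(e): forbidden (ΔL).
(b)–(c): forbidden (parity).
(b)–(d): allowed.
(b)–(e): allowed.
(c)–(d): forbidden (ΔJ).
(c)–(e): allowed.
(d)–(e): forbidden (parity).
Allowed pairs: 4 of 10.

4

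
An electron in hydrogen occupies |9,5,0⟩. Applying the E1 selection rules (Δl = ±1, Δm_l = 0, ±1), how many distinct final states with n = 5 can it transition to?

3

E1 requires Δl = ±1, so l_f ∈ {4, 6}; with 0 ≤ l_f ≤ n_f−1 = 4, the allowed l_f values are {4}.
For l_f = 4: m_f ∈ {m_i−1, m_i, m_i+1} ∩ [−4, 4] = {-1, 0, 1} → 3 states.
Total: 3.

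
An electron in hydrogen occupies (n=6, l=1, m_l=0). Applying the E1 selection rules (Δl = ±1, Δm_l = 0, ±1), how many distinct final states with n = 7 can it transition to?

4

E1 requires Δl = ±1, so l_f ∈ {0, 2}; with 0 ≤ l_f ≤ n_f−1 = 6, the allowed l_f values are {0, 2}.
For l_f = 0: m_f ∈ {m_i−1, m_i, m_i+1} ∩ [−0, 0] = {0} → 1 state.
For l_f = 2: m_f ∈ {m_i−1, m_i, m_i+1} ∩ [−2, 2] = {-1, 0, 1} → 3 states.
Total: 4.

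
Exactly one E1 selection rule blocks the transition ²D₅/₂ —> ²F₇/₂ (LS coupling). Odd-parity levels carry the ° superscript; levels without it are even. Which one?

ΔS = 0: S: 1/2 → 1/2 — ✓.
Parity must change: even → even — ✗.
ΔL = 0, ±1 (not L=0↔0): L: 2 → 3, ΔL = +1 — ✓.
ΔJ = 0, ±1 (not J=0↔0): J: 5/2 → 7/2, ΔJ = +1 — ✓.

parity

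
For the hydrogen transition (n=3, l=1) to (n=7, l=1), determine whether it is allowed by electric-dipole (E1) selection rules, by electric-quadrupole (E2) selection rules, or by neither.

E2

Δl = 1 − 1 = +0; l_i + l_f = 2.
E1 (Δl = ±1): not satisfied.
E2 (Δl = 0,±2, l_i+l_f ≥ 2): satisfied.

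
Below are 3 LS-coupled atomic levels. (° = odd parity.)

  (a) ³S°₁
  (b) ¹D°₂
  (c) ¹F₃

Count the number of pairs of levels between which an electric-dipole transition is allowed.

(a)–(b): forbidden (parity, ΔS, ΔL).
(a)–(c): forbidden (ΔS, ΔL, ΔJ).
(b)–(c): allowed.
Allowed pairs: 1 of 3.

1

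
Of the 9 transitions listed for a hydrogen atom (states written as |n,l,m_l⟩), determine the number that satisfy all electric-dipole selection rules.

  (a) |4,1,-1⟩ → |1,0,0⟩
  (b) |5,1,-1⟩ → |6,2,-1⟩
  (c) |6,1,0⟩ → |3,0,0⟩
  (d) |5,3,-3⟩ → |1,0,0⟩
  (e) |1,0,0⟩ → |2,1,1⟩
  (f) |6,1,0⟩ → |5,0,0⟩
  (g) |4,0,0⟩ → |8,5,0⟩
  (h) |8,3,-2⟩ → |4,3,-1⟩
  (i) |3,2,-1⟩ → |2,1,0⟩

(a) allowed
(b) allowed
(c) allowed
(d) forbidden — Δl = -3 (E1 requires Δl = ±1); Δm_l = +3 (E1 requires Δm_l = 0, ±1)
(e) allowed
(f) allowed
(g) forbidden — Δl = +5 (E1 requires Δl = ±1)
(h) forbidden — Δl = +0 (E1 requires Δl = ±1)
(i) allowed
Total allowed: 6 of 9.

6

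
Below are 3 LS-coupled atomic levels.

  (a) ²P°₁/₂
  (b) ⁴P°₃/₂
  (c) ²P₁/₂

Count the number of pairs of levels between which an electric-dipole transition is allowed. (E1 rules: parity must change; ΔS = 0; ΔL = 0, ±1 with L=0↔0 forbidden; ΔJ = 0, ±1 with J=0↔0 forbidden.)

(a)–(b): forbidden (parity, ΔS).
(a)–(c): allowed.
(b)–(c): forbidden (ΔS).
Allowed pairs: 1 of 3.

1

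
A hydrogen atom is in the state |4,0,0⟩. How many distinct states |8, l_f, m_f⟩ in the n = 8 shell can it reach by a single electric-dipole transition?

E1 requires Δl = ±1, so l_f ∈ {-1, 1}; with 0 ≤ l_f ≤ n_f−1 = 7, the allowed l_f values are {1}.
For l_f = 1: m_f ∈ {m_i−1, m_i, m_i+1} ∩ [−1, 1] = {-1, 0, 1} → 3 states.
Total: 3.

3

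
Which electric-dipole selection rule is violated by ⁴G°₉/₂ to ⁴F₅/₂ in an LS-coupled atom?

Initial level: S=3/2, L=4, J=9/2, parity odd. Final level: S=3/2, L=3, J=5/2, parity even.
Parity must change: odd → even — ok.
ΔS = 0: S: 3/2 → 3/2 — ok.
ΔL = 0, ±1 (not L=0↔0): L: 4 → 3, ΔL = -1 — ok.
ΔJ = 0, ±1 (not J=0↔0): J: 9/2 → 5/2, ΔJ = -2 — fails.

the ΔJ = 0, ±1 rule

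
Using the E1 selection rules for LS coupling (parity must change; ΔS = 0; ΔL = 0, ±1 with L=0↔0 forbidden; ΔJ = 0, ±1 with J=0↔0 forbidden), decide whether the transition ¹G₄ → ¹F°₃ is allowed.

allowed

Initial level: S=0, L=4, J=4, parity even. Final level: S=0, L=3, J=3, parity odd.
Parity must change: even → odd — ok.
ΔS = 0: S: 0 → 0 — ok.
ΔL = 0, ±1 (not L=0↔0): L: 4 → 3, ΔL = -1 — ok.
ΔJ = 0, ±1 (not J=0↔0): J: 4 → 3, ΔJ = -1 — ok.
All four E1 rules are satisfied.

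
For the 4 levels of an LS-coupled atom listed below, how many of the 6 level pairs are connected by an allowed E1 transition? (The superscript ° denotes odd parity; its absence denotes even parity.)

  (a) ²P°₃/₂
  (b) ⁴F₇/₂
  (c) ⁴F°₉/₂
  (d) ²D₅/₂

(a)–(b): forbidden (ΔS, ΔL, ΔJ).
(a)–(c): forbidden (parity, ΔS, ΔL, ΔJ).
(a)–(d): allowed.
(b)–(c): allowed.
(b)–(d): forbidden (parity, ΔS).
(c)–(d): forbidden (ΔS, ΔJ).
Allowed pairs: 2 of 6.

2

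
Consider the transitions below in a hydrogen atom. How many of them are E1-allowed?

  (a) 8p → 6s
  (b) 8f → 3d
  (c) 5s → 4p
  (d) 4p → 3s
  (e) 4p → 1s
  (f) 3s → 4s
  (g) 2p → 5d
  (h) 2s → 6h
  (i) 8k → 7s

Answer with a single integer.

6

(a) allowed
(b) allowed
(c) allowed
(d) allowed
(e) allowed
(f) forbidden — Δl = +0 (E1 requires Δl = ±1)
(g) allowed
(h) forbidden — Δl = +5 (E1 requires Δl = ±1)
(i) forbidden — Δl = -7 (E1 requires Δl = ±1)
Total allowed: 6 of 9.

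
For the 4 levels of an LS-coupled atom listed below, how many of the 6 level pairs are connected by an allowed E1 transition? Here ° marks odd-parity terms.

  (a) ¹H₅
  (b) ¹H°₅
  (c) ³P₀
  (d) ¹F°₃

1

(a)–(b): allowed.
(a)–(c): forbidden (parity, ΔS, ΔL, ΔJ).
(a)–(d): forbidden (ΔL, ΔJ).
(b)–(c): forbidden (ΔS, ΔL, ΔJ).
(b)–(d): forbidden (parity, ΔL, ΔJ).
(c)–(d): forbidden (ΔS, ΔL, ΔJ).
Allowed pairs: 1 of 6.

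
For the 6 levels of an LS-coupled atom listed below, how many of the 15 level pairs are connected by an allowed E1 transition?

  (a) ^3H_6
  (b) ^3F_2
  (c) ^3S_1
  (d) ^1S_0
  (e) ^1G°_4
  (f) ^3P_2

(a)–(b): forbidden (parity, ΔL, ΔJ).
(a)–(c): forbidden (parity, ΔL, ΔJ).
(a)–(d): forbidden (parity, ΔS, ΔL, ΔJ).
(a)–(e): forbidden (ΔS, ΔJ).
(a)–(f): forbidden (parity, ΔL, ΔJ).
(b)–(c): forbidden (parity, ΔL).
(b)–(d): forbidden (parity, ΔS, ΔL, ΔJ).
(b)–(e): forbidden (ΔS, ΔJ).
(b)–(f): forbidden (parity, ΔL).
(c)–(d): forbidden (parity, ΔS, ΔL).
(c)–(e): forbidden (ΔS, ΔL, ΔJ).
(c)–(f): forbidden (parity).
(d)–(e): forbidden (ΔL, ΔJ).
(d)–(f): forbidden (parity, ΔS, ΔJ).
(e)–(f): forbidden (ΔS, ΔL, ΔJ).
Allowed pairs: 0 of 15.

0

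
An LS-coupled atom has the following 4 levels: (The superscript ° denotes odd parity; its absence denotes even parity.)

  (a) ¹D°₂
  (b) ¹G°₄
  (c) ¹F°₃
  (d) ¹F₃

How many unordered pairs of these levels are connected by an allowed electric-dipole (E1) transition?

(a)–(b): forbidden (parity, ΔL, ΔJ).
(a)–(c): forbidden (parity).
(a)–(d): allowed.
(b)–(c): forbidden (parity).
(b)–(d): allowed.
(c)–(d): allowed.
Allowed pairs: 3 of 6.

3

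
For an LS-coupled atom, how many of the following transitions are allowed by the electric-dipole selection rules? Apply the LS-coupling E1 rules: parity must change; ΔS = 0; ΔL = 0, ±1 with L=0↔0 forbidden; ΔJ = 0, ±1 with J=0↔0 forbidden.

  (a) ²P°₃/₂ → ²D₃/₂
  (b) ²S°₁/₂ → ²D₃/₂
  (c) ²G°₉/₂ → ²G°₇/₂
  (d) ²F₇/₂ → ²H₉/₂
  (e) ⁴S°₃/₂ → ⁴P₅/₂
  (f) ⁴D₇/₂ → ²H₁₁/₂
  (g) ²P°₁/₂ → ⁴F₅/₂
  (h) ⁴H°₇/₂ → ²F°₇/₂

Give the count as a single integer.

(a) allowed
(b) forbidden (ΔL fails)
(c) forbidden (parity fails)
(d) forbidden (parity, ΔL fail)
(e) allowed
(f) forbidden (parity, ΔS, ΔL, ΔJ fail)
(g) forbidden (ΔS, ΔL, ΔJ fail)
(h) forbidden (parity, ΔS, ΔL fail)
Total allowed: 2 of 8.

2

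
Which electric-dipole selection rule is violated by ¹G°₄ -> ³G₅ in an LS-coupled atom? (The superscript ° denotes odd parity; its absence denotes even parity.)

the ΔS = 0 rule

Reading off the term symbols: S 0→1, L 4→4, J 4→5, parity odd→even.
ΔL = 0, ±1 (not L=0↔0): L: 4 → 4, ΔL = +0 — ✓.
ΔJ = 0, ±1 (not J=0↔0): J: 4 → 5, ΔJ = +1 — ✓.
ΔS = 0: S: 0 → 1 — ✗.
Parity must change: odd → even — ✓.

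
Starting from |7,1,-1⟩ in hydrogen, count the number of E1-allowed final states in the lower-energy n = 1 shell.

1

E1 requires Δl = ±1, so l_f ∈ {0, 2}; with 0 ≤ l_f ≤ n_f−1 = 0, the allowed l_f values are {0}.
For l_f = 0: m_f ∈ {m_i−1, m_i, m_i+1} ∩ [−0, 0] = {0} → 1 state.
Total: 1.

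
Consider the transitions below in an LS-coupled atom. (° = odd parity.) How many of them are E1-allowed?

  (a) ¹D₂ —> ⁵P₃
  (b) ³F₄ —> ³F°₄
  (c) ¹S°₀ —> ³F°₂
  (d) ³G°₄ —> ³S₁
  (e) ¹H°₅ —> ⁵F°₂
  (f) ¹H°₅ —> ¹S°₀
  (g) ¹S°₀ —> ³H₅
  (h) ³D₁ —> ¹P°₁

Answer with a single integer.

1

(a) forbidden (parity, ΔS fail)
(b) allowed
(c) forbidden (parity, ΔS, ΔL, ΔJ fail)
(d) forbidden (ΔL, ΔJ fail)
(e) forbidden (parity, ΔS, ΔL, ΔJ fail)
(f) forbidden (parity, ΔL, ΔJ fail)
(g) forbidden (ΔS, ΔL, ΔJ fail)
(h) forbidden (ΔS fails)
Total allowed: 1 of 8.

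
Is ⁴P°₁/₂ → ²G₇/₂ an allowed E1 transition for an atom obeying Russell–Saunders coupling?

Initial level: S=3/2, L=1, J=1/2, parity odd. Final level: S=1/2, L=4, J=7/2, parity even.
ΔS = 0: S: 3/2 → 1/2 — fails.
ΔL = 0, ±1 (not L=0↔0): L: 1 → 4, ΔL = +3 — fails.
Parity must change: odd → even — ok.
ΔJ = 0, ±1 (not J=0↔0): J: 1/2 → 7/2, ΔJ = +3 — fails.
Rule(s) violated: ΔS, ΔL, ΔJ.

forbidden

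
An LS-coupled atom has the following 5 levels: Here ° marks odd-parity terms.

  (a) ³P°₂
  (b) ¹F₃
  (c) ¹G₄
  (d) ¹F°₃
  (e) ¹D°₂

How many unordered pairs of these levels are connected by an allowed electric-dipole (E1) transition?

(a)–(b): forbidden (ΔS, ΔL).
(a)–(c): forbidden (ΔS, ΔL, ΔJ).
(a)–(d): forbidden (parity, ΔS, ΔL).
(a)–(e): forbidden (parity, ΔS).
(b)–(c): forbidden (parity).
(b)–(d): allowed.
(b)–(e): allowed.
(c)–(d): allowed.
(c)–(e): forbidden (ΔL, ΔJ).
(d)–(e): forbidden (parity).
Allowed pairs: 3 of 10.

3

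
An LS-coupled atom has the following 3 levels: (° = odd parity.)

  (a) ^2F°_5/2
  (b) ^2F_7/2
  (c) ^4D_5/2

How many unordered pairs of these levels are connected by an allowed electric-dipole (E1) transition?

(a)–(b): allowed.
(a)–(c): forbidden (ΔS).
(b)–(c): forbidden (parity, ΔS).
Allowed pairs: 1 of 3.

1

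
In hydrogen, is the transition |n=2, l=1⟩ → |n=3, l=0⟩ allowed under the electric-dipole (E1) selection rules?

allowed

Initial l = 1, final l = 0, so Δl = -1. E1 requires Δl = ±1: satisfied.
All E1 selection rules are satisfied.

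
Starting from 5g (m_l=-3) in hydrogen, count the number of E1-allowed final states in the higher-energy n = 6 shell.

E1 requires Δl = ±1, so l_f ∈ {3, 5}; with 0 ≤ l_f ≤ n_f−1 = 5, the allowed l_f values are {3, 5}.
For l_f = 3: m_f ∈ {m_i−1, m_i, m_i+1} ∩ [−3, 3] = {-3, -2} → 2 states.
For l_f = 5: m_f ∈ {m_i−1, m_i, m_i+1} ∩ [−5, 5] = {-4, -3, -2} → 3 states.
Total: 5.

5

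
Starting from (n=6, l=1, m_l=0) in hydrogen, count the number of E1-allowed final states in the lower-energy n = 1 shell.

E1 requires Δl = ±1, so l_f ∈ {0, 2}; with 0 ≤ l_f ≤ n_f−1 = 0, the allowed l_f values are {0}.
For l_f = 0: m_f ∈ {m_i−1, m_i, m_i+1} ∩ [−0, 0] = {0} → 1 state.
Total: 1.

1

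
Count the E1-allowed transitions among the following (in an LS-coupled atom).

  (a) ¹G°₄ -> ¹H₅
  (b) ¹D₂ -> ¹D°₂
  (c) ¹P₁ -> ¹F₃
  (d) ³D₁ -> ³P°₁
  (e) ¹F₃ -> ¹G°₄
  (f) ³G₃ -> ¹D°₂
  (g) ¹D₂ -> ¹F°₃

(a) allowed
(b) allowed
(c) forbidden (parity, ΔL, ΔJ fail)
(d) allowed
(e) allowed
(f) forbidden (ΔS, ΔL fail)
(g) allowed
Total allowed: 5 of 7.

5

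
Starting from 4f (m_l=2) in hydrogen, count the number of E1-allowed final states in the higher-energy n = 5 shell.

E1 requires Δl = ±1, so l_f ∈ {2, 4}; with 0 ≤ l_f ≤ n_f−1 = 4, the allowed l_f values are {2, 4}.
For l_f = 2: m_f ∈ {m_i−1, m_i, m_i+1} ∩ [−2, 2] = {1, 2} → 2 states.
For l_f = 4: m_f ∈ {m_i−1, m_i, m_i+1} ∩ [−4, 4] = {1, 2, 3} → 3 states.
Total: 5.

5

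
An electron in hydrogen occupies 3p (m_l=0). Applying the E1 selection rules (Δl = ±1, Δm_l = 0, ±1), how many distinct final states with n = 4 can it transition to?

4

E1 requires Δl = ±1, so l_f ∈ {0, 2}; with 0 ≤ l_f ≤ n_f−1 = 3, the allowed l_f values are {0, 2}.
For l_f = 0: m_f ∈ {m_i−1, m_i, m_i+1} ∩ [−0, 0] = {0} → 1 state.
For l_f = 2: m_f ∈ {m_i−1, m_i, m_i+1} ∩ [−2, 2] = {-1, 0, 1} → 3 states.
Total: 4.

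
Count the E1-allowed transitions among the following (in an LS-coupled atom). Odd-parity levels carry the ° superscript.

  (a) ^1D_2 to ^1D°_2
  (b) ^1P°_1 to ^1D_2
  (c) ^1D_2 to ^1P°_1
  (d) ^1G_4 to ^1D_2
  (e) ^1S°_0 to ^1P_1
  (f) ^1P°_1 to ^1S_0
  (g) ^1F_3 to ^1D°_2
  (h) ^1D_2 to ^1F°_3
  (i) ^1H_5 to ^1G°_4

(a) allowed
(b) allowed
(c) allowed
(d) forbidden (parity, ΔL, ΔJ fail)
(e) allowed
(f) allowed
(g) allowed
(h) allowed
(i) allowed
Total allowed: 8 of 9.

8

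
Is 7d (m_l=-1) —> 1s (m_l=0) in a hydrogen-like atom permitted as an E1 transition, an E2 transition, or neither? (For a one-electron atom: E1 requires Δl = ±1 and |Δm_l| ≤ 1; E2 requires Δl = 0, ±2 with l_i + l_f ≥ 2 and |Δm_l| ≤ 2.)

E2

Δl = 0 − 2 = -2; l_i + l_f = 2.
Δm_l = +1.
E1 (Δl = ±1, |Δm_l| ≤ 1): not satisfied.
E2 (Δl = 0,±2, l_i+l_f ≥ 2, |Δm_l| ≤ 2): satisfied.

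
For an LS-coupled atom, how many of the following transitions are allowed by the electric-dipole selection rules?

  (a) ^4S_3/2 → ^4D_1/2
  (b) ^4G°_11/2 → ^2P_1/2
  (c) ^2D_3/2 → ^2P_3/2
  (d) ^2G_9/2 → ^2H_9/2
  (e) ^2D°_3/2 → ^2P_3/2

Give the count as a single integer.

1

(a) forbidden (parity, ΔL fail)
(b) forbidden (ΔS, ΔL, ΔJ fail)
(c) forbidden (parity fails)
(d) forbidden (parity fails)
(e) allowed
Total allowed: 1 of 5.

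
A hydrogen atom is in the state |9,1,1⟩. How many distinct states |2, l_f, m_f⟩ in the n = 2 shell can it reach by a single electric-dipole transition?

1

E1 requires Δl = ±1, so l_f ∈ {0, 2}; with 0 ≤ l_f ≤ n_f−1 = 1, the allowed l_f values are {0}.
For l_f = 0: m_f ∈ {m_i−1, m_i, m_i+1} ∩ [−0, 0] = {0} → 1 state.
Total: 1.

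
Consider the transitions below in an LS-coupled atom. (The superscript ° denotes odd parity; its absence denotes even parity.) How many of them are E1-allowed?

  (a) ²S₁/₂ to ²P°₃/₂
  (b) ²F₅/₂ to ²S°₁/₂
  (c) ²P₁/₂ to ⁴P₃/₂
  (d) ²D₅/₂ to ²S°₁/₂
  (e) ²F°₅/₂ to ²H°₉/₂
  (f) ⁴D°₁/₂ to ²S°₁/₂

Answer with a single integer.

(a) allowed
(b) forbidden (ΔL, ΔJ fail)
(c) forbidden (parity, ΔS fail)
(d) forbidden (ΔL, ΔJ fail)
(e) forbidden (parity, ΔL, ΔJ fail)
(f) forbidden (parity, ΔS, ΔL fail)
Total allowed: 1 of 6.

1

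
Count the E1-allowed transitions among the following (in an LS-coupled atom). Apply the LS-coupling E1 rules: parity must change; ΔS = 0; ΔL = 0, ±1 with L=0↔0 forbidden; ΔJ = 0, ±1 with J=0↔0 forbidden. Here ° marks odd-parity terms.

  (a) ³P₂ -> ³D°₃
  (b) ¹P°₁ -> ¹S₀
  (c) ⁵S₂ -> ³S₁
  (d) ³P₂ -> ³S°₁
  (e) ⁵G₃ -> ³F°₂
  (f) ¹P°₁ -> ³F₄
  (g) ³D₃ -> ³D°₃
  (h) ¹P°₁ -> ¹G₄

4

(a) allowed
(b) allowed
(c) forbidden (parity, ΔS, ΔL fail)
(d) allowed
(e) forbidden (ΔS fails)
(f) forbidden (ΔS, ΔL, ΔJ fail)
(g) allowed
(h) forbidden (ΔL, ΔJ fail)
Total allowed: 4 of 8.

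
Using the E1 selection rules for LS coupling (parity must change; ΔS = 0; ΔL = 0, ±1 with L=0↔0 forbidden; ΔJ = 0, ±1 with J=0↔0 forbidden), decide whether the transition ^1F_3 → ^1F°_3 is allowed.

Parity must change: even → odd — passes.
ΔS = 0: S: 0 → 0 — passes.
ΔL = 0, ±1 (not L=0↔0): L: 3 → 3, ΔL = +0 — passes.
ΔJ = 0, ±1 (not J=0↔0): J: 3 → 3, ΔJ = +0 — passes.
All four E1 rules are satisfied.

allowed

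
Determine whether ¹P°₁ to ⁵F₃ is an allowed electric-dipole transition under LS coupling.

forbidden

Reading off the term symbols: S 0→2, L 1→3, J 1→3, parity odd→even.
Parity must change: odd → even — satisfied.
ΔS = 0: S: 0 → 2 — violated.
ΔL = 0, ±1 (not L=0↔0): L: 1 → 3, ΔL = +2 — violated.
ΔJ = 0, ±1 (not J=0↔0): J: 1 → 3, ΔJ = +2 — violated.
Rule(s) violated: ΔS, ΔL, ΔJ.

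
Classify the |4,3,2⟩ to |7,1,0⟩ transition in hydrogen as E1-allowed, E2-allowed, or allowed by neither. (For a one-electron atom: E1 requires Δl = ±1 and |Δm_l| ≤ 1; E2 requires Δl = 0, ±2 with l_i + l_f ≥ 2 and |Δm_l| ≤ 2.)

Δl = 1 − 3 = -2; l_i + l_f = 4.
Δm_l = -2.
E1 (Δl = ±1, |Δm_l| ≤ 1): not satisfied.
E2 (Δl = 0,±2, l_i+l_f ≥ 2, |Δm_l| ≤ 2): satisfied.

E2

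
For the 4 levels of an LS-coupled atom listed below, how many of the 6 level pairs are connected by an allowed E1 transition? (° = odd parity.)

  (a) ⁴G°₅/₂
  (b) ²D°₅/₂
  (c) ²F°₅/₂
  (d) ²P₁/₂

(a)–(b): forbidden (parity, ΔS, ΔL).
(a)–(c): forbidden (parity, ΔS).
(a)–(d): forbidden (ΔS, ΔL, ΔJ).
(b)–(c): forbidden (parity).
(b)–(d): forbidden (ΔJ).
(c)–(d): forbidden (ΔL, ΔJ).
Allowed pairs: 0 of 6.

0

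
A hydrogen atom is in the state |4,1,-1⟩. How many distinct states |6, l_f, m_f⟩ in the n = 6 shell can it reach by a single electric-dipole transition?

4

E1 requires Δl = ±1, so l_f ∈ {0, 2}; with 0 ≤ l_f ≤ n_f−1 = 5, the allowed l_f values are {0, 2}.
For l_f = 0: m_f ∈ {m_i−1, m_i, m_i+1} ∩ [−0, 0] = {0} → 1 state.
For l_f = 2: m_f ∈ {m_i−1, m_i, m_i+1} ∩ [−2, 2] = {-2, -1, 0} → 3 states.
Total: 4.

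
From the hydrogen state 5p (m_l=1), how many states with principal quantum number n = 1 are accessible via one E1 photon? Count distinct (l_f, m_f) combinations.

1

E1 requires Δl = ±1, so l_f ∈ {0, 2}; with 0 ≤ l_f ≤ n_f−1 = 0, the allowed l_f values are {0}.
For l_f = 0: m_f ∈ {m_i−1, m_i, m_i+1} ∩ [−0, 0] = {0} → 1 state.
Total: 1.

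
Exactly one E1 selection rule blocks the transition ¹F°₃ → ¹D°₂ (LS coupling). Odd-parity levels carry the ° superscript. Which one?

parity

Reading off the term symbols: S 0→0, L 3→2, J 3→2, parity odd→odd.
Parity must change: odd → odd — fails.
ΔS = 0: S: 0 → 0 — passes.
ΔL = 0, ±1 (not L=0↔0): L: 3 → 2, ΔL = -1 — passes.
ΔJ = 0, ±1 (not J=0↔0): J: 3 → 2, ΔJ = -1 — passes.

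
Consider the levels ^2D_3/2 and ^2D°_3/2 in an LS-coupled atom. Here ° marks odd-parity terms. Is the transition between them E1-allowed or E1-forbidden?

Reading off the term symbols: S 1/2→1/2, L 2→2, J 3/2→3/2, parity even→odd.
Parity must change: even → odd — passes.
ΔS = 0: S: 1/2 → 1/2 — passes.
ΔL = 0, ±1 (not L=0↔0): L: 2 → 2, ΔL = +0 — passes.
ΔJ = 0, ±1 (not J=0↔0): J: 3/2 → 3/2, ΔJ = +0 — passes.
All four E1 rules are satisfied.

allowed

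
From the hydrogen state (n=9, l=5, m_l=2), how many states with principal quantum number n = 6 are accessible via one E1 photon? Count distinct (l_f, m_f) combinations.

E1 requires Δl = ±1, so l_f ∈ {4, 6}; with 0 ≤ l_f ≤ n_f−1 = 5, the allowed l_f values are {4}.
For l_f = 4: m_f ∈ {m_i−1, m_i, m_i+1} ∩ [−4, 4] = {1, 2, 3} → 3 states.
Total: 3.

3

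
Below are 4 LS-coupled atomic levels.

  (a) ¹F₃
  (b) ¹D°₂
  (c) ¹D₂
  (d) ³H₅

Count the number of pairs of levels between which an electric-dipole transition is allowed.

2

(a)–(b): allowed.
(a)–(c): forbidden (parity).
(a)–(d): forbidden (parity, ΔS, ΔL, ΔJ).
(b)–(c): allowed.
(b)–(d): forbidden (ΔS, ΔL, ΔJ).
(c)–(d): forbidden (parity, ΔS, ΔL, ΔJ).
Allowed pairs: 2 of 6.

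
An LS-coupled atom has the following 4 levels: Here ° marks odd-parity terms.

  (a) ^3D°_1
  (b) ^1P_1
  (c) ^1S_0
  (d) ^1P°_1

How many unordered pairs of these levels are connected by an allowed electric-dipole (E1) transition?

(a)–(b): forbidden (ΔS).
(a)–(c): forbidden (ΔS, ΔL).
(a)–(d): forbidden (parity, ΔS).
(b)–(c): forbidden (parity).
(b)–(d): allowed.
(c)–(d): allowed.
Allowed pairs: 2 of 6.

2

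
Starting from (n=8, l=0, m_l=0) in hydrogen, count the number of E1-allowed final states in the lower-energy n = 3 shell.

E1 requires Δl = ±1, so l_f ∈ {-1, 1}; with 0 ≤ l_f ≤ n_f−1 = 2, the allowed l_f values are {1}.
For l_f = 1: m_f ∈ {m_i−1, m_i, m_i+1} ∩ [−1, 1] = {-1, 0, 1} → 3 states.
Total: 3.

3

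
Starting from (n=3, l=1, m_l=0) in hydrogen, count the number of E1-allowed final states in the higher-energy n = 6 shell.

E1 requires Δl = ±1, so l_f ∈ {0, 2}; with 0 ≤ l_f ≤ n_f−1 = 5, the allowed l_f values are {0, 2}.
For l_f = 0: m_f ∈ {m_i−1, m_i, m_i+1} ∩ [−0, 0] = {0} → 1 state.
For l_f = 2: m_f ∈ {m_i−1, m_i, m_i+1} ∩ [−2, 2] = {-1, 0, 1} → 3 states.
Total: 4.

4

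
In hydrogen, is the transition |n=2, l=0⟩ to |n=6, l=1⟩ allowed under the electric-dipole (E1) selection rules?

Δl = 1 − 0 = +1; the E1 rule Δl = ±1 is passes.
All E1 selection rules are satisfied.

allowed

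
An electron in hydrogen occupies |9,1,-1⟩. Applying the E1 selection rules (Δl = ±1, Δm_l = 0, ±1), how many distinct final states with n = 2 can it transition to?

1

E1 requires Δl = ±1, so l_f ∈ {0, 2}; with 0 ≤ l_f ≤ n_f−1 = 1, the allowed l_f values are {0}.
For l_f = 0: m_f ∈ {m_i−1, m_i, m_i+1} ∩ [−0, 0] = {0} → 1 state.
Total: 1.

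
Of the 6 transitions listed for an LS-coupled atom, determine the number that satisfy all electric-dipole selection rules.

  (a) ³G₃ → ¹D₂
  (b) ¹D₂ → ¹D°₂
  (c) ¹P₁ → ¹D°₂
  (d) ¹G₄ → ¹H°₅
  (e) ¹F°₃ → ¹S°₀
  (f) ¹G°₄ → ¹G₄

(a) forbidden (parity, ΔS, ΔL fail)
(b) allowed
(c) allowed
(d) allowed
(e) forbidden (parity, ΔL, ΔJ fail)
(f) allowed
Total allowed: 4 of 6.

4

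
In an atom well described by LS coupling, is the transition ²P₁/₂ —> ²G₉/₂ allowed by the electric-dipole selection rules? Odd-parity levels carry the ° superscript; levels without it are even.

ΔS = 0: S: 1/2 → 1/2 — passes.
ΔL = 0, ±1 (not L=0↔0): L: 1 → 4, ΔL = +3 — fails.
ΔJ = 0, ±1 (not J=0↔0): J: 1/2 → 9/2, ΔJ = +4 — fails.
Parity must change: even → even — fails.
Rule(s) violated: parity, ΔL, ΔJ.

forbidden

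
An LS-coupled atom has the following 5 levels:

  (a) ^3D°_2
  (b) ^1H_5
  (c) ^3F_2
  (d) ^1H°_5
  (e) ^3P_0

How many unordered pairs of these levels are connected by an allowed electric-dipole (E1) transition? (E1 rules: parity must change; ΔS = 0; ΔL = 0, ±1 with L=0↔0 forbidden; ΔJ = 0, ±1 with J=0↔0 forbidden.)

(a)–(b): forbidden (ΔS, ΔL, ΔJ).
(a)–(c): allowed.
(a)–(d): forbidden (parity, ΔS, ΔL, ΔJ).
(a)–(e): forbidden (ΔJ).
(b)–(c): forbidden (parity, ΔS, ΔL, ΔJ).
(b)–(d): allowed.
(b)–(e): forbidden (parity, ΔS, ΔL, ΔJ).
(c)–(d): forbidden (ΔS, ΔL, ΔJ).
(c)–(e): forbidden (parity, ΔL, ΔJ).
(d)–(e): forbidden (ΔS, ΔL, ΔJ).
Allowed pairs: 2 of 10.

2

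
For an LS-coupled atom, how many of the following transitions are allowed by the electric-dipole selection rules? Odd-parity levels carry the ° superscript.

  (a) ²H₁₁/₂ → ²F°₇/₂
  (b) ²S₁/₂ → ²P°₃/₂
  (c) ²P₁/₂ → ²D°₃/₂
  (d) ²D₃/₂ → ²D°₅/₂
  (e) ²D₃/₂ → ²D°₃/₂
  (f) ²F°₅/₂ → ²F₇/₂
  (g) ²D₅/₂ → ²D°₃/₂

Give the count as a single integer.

(a) forbidden (ΔL, ΔJ fail)
(b) allowed
(c) allowed
(d) allowed
(e) allowed
(f) allowed
(g) allowed
Total allowed: 6 of 7.

6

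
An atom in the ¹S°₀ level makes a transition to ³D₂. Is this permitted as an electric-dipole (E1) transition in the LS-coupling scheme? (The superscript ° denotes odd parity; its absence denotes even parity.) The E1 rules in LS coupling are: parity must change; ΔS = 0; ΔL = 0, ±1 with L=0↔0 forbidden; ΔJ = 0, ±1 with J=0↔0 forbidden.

Reading off the term symbols: S 0→1, L 0→2, J 0→2, parity odd→even.
Parity must change: odd → even — ✓.
ΔS = 0: S: 0 → 1 — ✗.
ΔL = 0, ±1 (not L=0↔0): L: 0 → 2, ΔL = +2 — ✗.
ΔJ = 0, ±1 (not J=0↔0): J: 0 → 2, ΔJ = +2 — ✗.
Rule(s) violated: ΔS, ΔL, ΔJ.

forbidden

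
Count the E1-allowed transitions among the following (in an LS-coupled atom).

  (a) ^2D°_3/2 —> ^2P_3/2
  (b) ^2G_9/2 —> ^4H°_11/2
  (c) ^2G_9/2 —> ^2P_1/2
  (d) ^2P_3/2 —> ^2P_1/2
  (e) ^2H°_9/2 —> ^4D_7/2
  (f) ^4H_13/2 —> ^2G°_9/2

1

(a) allowed
(b) forbidden (ΔS fails)
(c) forbidden (parity, ΔL, ΔJ fail)
(d) forbidden (parity fails)
(e) forbidden (ΔS, ΔL fail)
(f) forbidden (ΔS, ΔJ fail)
Total allowed: 1 of 6.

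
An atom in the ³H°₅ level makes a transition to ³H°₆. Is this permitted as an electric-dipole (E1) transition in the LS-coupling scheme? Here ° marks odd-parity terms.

Reading off the term symbols: S 1→1, L 5→5, J 5→6, parity odd→odd.
Parity must change: odd → odd — fails.
ΔS = 0: S: 1 → 1 — ok.
ΔL = 0, ±1 (not L=0↔0): L: 5 → 5, ΔL = +0 — ok.
ΔJ = 0, ±1 (not J=0↔0): J: 5 → 6, ΔJ = +1 — ok.
Rule(s) violated: parity.

forbidden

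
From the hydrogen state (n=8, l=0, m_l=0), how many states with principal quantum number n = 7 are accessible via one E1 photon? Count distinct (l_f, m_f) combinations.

E1 requires Δl = ±1, so l_f ∈ {-1, 1}; with 0 ≤ l_f ≤ n_f−1 = 6, the allowed l_f values are {1}.
For l_f = 1: m_f ∈ {m_i−1, m_i, m_i+1} ∩ [−1, 1] = {-1, 0, 1} → 3 states.
Total: 3.

3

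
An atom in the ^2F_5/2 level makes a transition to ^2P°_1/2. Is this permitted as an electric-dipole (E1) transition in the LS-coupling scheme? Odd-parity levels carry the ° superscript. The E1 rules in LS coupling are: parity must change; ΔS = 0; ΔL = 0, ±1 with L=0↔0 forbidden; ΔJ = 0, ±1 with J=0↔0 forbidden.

Reading off the term symbols: S 1/2→1/2, L 3→1, J 5/2→1/2, parity even→odd.
Parity must change: even → odd — ok.
ΔS = 0: S: 1/2 → 1/2 — ok.
ΔL = 0, ±1 (not L=0↔0): L: 3 → 1, ΔL = -2 — fails.
ΔJ = 0, ±1 (not J=0↔0): J: 5/2 → 1/2, ΔJ = -2 — fails.
Rule(s) violated: ΔL, ΔJ.

forbidden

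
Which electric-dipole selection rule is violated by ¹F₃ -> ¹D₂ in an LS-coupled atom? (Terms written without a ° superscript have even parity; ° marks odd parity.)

parity

Reading off the term symbols: S 0→0, L 3→2, J 3→2, parity even→even.
Parity must change: even → even — fails.
ΔS = 0: S: 0 → 0 — ok.
ΔL = 0, ±1 (not L=0↔0): L: 3 → 2, ΔL = -1 — ok.
ΔJ = 0, ±1 (not J=0↔0): J: 3 → 2, ΔJ = -1 — ok.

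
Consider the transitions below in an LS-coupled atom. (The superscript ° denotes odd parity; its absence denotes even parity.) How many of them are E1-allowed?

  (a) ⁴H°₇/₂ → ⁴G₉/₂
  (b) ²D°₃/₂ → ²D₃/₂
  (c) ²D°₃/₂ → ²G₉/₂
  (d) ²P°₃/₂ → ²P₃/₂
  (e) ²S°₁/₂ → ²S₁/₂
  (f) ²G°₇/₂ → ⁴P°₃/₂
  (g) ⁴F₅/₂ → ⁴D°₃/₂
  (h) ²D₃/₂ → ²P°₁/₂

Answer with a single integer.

5

(a) allowed
(b) allowed
(c) forbidden (ΔL, ΔJ fail)
(d) allowed
(e) forbidden (ΔL fails)
(f) forbidden (parity, ΔS, ΔL, ΔJ fail)
(g) allowed
(h) allowed
Total allowed: 5 of 8.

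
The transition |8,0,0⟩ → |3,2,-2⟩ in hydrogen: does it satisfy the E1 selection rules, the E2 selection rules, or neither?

E2

Δl = 2 − 0 = +2; l_i + l_f = 2.
Δm_l = -2.
E1 (Δl = ±1, |Δm_l| ≤ 1): not satisfied.
E2 (Δl = 0,±2, l_i+l_f ≥ 2, |Δm_l| ≤ 2): satisfied.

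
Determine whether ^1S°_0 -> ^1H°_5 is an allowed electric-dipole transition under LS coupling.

forbidden

Parity must change: odd → odd — fails.
ΔS = 0: S: 0 → 0 — passes.
ΔL = 0, ±1 (not L=0↔0): L: 0 → 5, ΔL = +5 — fails.
ΔJ = 0, ±1 (not J=0↔0): J: 0 → 5, ΔJ = +5 — fails.
Rule(s) violated: parity, ΔL, ΔJ.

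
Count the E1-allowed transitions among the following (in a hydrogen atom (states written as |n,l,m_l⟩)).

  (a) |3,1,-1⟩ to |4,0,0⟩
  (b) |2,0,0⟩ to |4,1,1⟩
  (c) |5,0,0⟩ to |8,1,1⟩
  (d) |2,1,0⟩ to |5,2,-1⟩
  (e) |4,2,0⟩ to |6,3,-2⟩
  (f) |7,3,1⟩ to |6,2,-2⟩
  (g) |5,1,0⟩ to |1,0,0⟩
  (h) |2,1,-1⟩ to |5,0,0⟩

(a) allowed
(b) allowed
(c) allowed
(d) allowed
(e) forbidden — Δm_l = -2 (E1 requires Δm_l = 0, ±1)
(f) forbidden — Δm_l = -3 (E1 requires Δm_l = 0, ±1)
(g) allowed
(h) allowed
Total allowed: 6 of 8.

6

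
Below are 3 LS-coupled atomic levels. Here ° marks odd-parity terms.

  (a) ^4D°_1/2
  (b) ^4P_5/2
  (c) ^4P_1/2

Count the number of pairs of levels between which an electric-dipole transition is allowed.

1

(a)–(b): forbidden (ΔJ).
(a)–(c): allowed.
(b)–(c): forbidden (parity, ΔJ).
Allowed pairs: 1 of 3.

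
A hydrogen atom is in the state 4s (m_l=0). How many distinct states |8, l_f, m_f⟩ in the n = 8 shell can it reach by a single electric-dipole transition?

3

E1 requires Δl = ±1, so l_f ∈ {-1, 1}; with 0 ≤ l_f ≤ n_f−1 = 7, the allowed l_f values are {1}.
For l_f = 1: m_f ∈ {m_i−1, m_i, m_i+1} ∩ [−1, 1] = {-1, 0, 1} → 3 states.
Total: 3.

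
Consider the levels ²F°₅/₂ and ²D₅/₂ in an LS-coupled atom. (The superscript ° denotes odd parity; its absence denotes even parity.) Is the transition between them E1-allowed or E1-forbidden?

Initial level: S=1/2, L=3, J=5/2, parity odd. Final level: S=1/2, L=2, J=5/2, parity even.
Parity must change: odd → even — ✓.
ΔS = 0: S: 1/2 → 1/2 — ✓.
ΔL = 0, ±1 (not L=0↔0): L: 3 → 2, ΔL = -1 — ✓.
ΔJ = 0, ±1 (not J=0↔0): J: 5/2 → 5/2, ΔJ = +0 — ✓.
All four E1 rules are satisfied.

allowed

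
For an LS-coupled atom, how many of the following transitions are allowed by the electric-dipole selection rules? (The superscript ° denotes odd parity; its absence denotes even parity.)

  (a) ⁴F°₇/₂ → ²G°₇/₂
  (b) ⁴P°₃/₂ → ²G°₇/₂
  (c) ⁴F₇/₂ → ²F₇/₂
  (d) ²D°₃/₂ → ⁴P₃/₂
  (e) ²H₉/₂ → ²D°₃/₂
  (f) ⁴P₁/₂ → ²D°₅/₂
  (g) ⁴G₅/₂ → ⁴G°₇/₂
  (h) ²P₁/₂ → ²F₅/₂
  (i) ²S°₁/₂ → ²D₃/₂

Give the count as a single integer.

(a) forbidden (parity, ΔS fail)
(b) forbidden (parity, ΔS, ΔL, ΔJ fail)
(c) forbidden (parity, ΔS fail)
(d) forbidden (ΔS fails)
(e) forbidden (ΔL, ΔJ fail)
(f) forbidden (ΔS, ΔJ fail)
(g) allowed
(h) forbidden (parity, ΔL, ΔJ fail)
(i) forbidden (ΔL fails)
Total allowed: 1 of 9.

1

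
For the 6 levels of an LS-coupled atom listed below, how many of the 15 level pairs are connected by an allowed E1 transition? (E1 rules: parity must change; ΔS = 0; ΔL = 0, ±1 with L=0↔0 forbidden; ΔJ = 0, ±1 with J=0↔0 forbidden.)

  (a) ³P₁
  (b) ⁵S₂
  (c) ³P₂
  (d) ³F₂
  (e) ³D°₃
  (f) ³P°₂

4

(a)–(b): forbidden (parity, ΔS).
(a)–(c): forbidden (parity).
(a)–(d): forbidden (parity, ΔL).
(a)–(e): forbidden (ΔJ).
(a)–(f): allowed.
(b)–(c): forbidden (parity, ΔS).
(b)–(d): forbidden (parity, ΔS, ΔL).
(b)–(e): forbidden (ΔS, ΔL).
(b)–(f): forbidden (ΔS).
(c)–(d): forbidden (parity, ΔL).
(c)–(e): allowed.
(c)–(f): allowed.
(d)–(e): allowed.
(d)–(f): forbidden (ΔL).
(e)–(f): forbidden (parity).
Allowed pairs: 4 of 15.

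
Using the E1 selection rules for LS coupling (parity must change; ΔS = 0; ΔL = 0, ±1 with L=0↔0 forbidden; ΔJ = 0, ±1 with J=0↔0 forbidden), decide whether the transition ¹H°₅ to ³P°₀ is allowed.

forbidden

Parity must change: odd → odd — violated.
ΔS = 0: S: 0 → 1 — violated.
ΔL = 0, ±1 (not L=0↔0): L: 5 → 1, ΔL = -4 — violated.
ΔJ = 0, ±1 (not J=0↔0): J: 5 → 0, ΔJ = -5 — violated.
Rule(s) violated: parity, ΔS, ΔL, ΔJ.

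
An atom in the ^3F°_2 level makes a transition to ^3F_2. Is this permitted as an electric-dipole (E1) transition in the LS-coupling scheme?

Reading off the term symbols: S 1→1, L 3→3, J 2→2, parity odd→even.
Parity must change: odd → even — satisfied.
ΔS = 0: S: 1 → 1 — satisfied.
ΔL = 0, ±1 (not L=0↔0): L: 3 → 3, ΔL = +0 — satisfied.
ΔJ = 0, ±1 (not J=0↔0): J: 2 → 2, ΔJ = +0 — satisfied.
All four E1 rules are satisfied.

allowed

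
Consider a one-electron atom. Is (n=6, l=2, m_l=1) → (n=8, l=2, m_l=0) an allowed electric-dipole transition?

l: 2 → 2 (Δl = +0). Δl = ±1 violated.
m_l: 1 → 0 (Δm_l = -1). |Δm_l| ≤ 1 satisfied.
The transition is electric-dipole forbidden.

forbidden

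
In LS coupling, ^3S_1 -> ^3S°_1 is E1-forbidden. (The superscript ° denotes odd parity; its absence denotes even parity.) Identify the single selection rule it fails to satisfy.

the L=0 ↔ L=0 exclusion

Reading off the term symbols: S 1→1, L 0→0, J 1→1, parity even→odd.
Parity must change: even → odd — ok.
ΔS = 0: S: 1 → 1 — ok.
ΔL = 0, ±1 (not L=0↔0): L: 0 → 0, ΔL = +0 — fails.
ΔJ = 0, ±1 (not J=0↔0): J: 1 → 1, ΔJ = +0 — ok.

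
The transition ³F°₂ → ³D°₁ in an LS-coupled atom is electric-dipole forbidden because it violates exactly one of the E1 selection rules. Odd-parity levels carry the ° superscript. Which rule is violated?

parity

Initial level: S=1, L=3, J=2, parity odd. Final level: S=1, L=2, J=1, parity odd.
Parity must change: odd → odd — fails.
ΔS = 0: S: 1 → 1 — ok.
ΔL = 0, ±1 (not L=0↔0): L: 3 → 2, ΔL = -1 — ok.
ΔJ = 0, ±1 (not J=0↔0): J: 2 → 1, ΔJ = -1 — ok.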